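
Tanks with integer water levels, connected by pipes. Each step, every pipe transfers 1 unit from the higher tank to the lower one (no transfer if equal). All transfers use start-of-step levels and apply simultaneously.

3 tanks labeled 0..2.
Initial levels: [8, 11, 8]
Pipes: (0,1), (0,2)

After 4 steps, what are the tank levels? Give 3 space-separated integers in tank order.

Answer: 9 9 9

Derivation:
Step 1: flows [1->0,0=2] -> levels [9 10 8]
Step 2: flows [1->0,0->2] -> levels [9 9 9]
Step 3: flows [0=1,0=2] -> levels [9 9 9]
  -> stable; steps 4..4 unchanged -> [9 9 9]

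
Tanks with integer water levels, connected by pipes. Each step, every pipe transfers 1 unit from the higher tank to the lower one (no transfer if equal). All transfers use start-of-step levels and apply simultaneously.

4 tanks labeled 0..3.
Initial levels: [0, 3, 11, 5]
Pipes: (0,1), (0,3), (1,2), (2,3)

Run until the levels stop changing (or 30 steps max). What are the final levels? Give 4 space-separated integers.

Step 1: flows [1->0,3->0,2->1,2->3] -> levels [2 3 9 5]
Step 2: flows [1->0,3->0,2->1,2->3] -> levels [4 3 7 5]
Step 3: flows [0->1,3->0,2->1,2->3] -> levels [4 5 5 5]
Step 4: flows [1->0,3->0,1=2,2=3] -> levels [6 4 5 4]
Step 5: flows [0->1,0->3,2->1,2->3] -> levels [4 6 3 6]
Step 6: flows [1->0,3->0,1->2,3->2] -> levels [6 4 5 4]
  -> period-2 cycle: step 6 state = step 4 state; never stabilizes
  -> state at step 30: (30-4) mod 2 = 0, same as step 4 -> [6 4 5 4]

Answer: 6 4 5 4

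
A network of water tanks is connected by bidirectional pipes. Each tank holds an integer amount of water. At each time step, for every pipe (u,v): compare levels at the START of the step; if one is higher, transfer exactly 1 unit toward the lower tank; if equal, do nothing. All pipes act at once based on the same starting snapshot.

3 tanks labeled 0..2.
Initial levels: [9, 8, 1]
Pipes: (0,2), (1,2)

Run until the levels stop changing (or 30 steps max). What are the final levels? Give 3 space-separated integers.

Step 1: flows [0->2,1->2] -> levels [8 7 3]
Step 2: flows [0->2,1->2] -> levels [7 6 5]
Step 3: flows [0->2,1->2] -> levels [6 5 7]
Step 4: flows [2->0,2->1] -> levels [7 6 5]
  -> period-2 cycle: step 4 state = step 2 state; never stabilizes
  -> state at step 30: (30-2) mod 2 = 0, same as step 2 -> [7 6 5]

Answer: 7 6 5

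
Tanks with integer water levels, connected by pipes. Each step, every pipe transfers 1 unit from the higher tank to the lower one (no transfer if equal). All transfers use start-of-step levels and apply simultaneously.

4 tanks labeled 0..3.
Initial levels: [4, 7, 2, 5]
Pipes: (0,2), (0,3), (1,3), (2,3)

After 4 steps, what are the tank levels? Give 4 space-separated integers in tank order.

Answer: 4 4 4 6

Derivation:
Step 1: flows [0->2,3->0,1->3,3->2] -> levels [4 6 4 4]
Step 2: flows [0=2,0=3,1->3,2=3] -> levels [4 5 4 5]
Step 3: flows [0=2,3->0,1=3,3->2] -> levels [5 5 5 3]
Step 4: flows [0=2,0->3,1->3,2->3] -> levels [4 4 4 6]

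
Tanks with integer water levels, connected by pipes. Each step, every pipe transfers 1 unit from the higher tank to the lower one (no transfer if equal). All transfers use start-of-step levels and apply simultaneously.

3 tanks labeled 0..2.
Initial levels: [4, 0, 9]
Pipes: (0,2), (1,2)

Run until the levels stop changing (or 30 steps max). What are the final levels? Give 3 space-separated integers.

Step 1: flows [2->0,2->1] -> levels [5 1 7]
Step 2: flows [2->0,2->1] -> levels [6 2 5]
Step 3: flows [0->2,2->1] -> levels [5 3 5]
Step 4: flows [0=2,2->1] -> levels [5 4 4]
Step 5: flows [0->2,1=2] -> levels [4 4 5]
Step 6: flows [2->0,2->1] -> levels [5 5 3]
Step 7: flows [0->2,1->2] -> levels [4 4 5]
  -> period-2 cycle: step 7 state = step 5 state; never stabilizes
  -> state at step 30: (30-5) mod 2 = 1, same as step 6 -> [5 5 3]

Answer: 5 5 3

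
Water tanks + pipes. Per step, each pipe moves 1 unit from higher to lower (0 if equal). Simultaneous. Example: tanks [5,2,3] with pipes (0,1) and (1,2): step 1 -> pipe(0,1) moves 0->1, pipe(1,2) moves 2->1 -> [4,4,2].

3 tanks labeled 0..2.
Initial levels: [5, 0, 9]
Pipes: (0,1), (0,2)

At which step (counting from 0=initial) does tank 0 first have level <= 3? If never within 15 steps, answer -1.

Answer: -1

Derivation:
Step 1: flows [0->1,2->0] -> levels [5 1 8]
Step 2: flows [0->1,2->0] -> levels [5 2 7]
Step 3: flows [0->1,2->0] -> levels [5 3 6]
Step 4: flows [0->1,2->0] -> levels [5 4 5]
Step 5: flows [0->1,0=2] -> levels [4 5 5]
Step 6: flows [1->0,2->0] -> levels [6 4 4]
Step 7: flows [0->1,0->2] -> levels [4 5 5]
  -> period-2 cycle (repeats step 5); tank 0 never drops to <=3
Tank 0 never reaches <=3 within 15 steps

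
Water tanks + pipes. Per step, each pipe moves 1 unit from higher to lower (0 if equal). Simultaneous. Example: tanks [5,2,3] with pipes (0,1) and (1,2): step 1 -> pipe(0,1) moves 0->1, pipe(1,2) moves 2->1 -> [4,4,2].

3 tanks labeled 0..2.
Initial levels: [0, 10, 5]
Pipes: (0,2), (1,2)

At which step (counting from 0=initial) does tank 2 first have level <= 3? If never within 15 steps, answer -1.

Answer: -1

Derivation:
Step 1: flows [2->0,1->2] -> levels [1 9 5]
Step 2: flows [2->0,1->2] -> levels [2 8 5]
Step 3: flows [2->0,1->2] -> levels [3 7 5]
Step 4: flows [2->0,1->2] -> levels [4 6 5]
Step 5: flows [2->0,1->2] -> levels [5 5 5]
Step 6: flows [0=2,1=2] -> levels [5 5 5]
  -> stable; tank 2 stays at 5 > 3
Tank 2 never reaches <=3 within 15 steps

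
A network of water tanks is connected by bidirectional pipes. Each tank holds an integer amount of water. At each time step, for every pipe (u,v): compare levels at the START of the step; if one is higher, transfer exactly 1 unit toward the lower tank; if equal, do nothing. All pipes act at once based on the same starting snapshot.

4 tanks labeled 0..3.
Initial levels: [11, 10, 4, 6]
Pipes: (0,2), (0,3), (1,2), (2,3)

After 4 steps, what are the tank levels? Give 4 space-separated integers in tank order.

Answer: 7 7 9 8

Derivation:
Step 1: flows [0->2,0->3,1->2,3->2] -> levels [9 9 7 6]
Step 2: flows [0->2,0->3,1->2,2->3] -> levels [7 8 8 8]
Step 3: flows [2->0,3->0,1=2,2=3] -> levels [9 8 7 7]
Step 4: flows [0->2,0->3,1->2,2=3] -> levels [7 7 9 8]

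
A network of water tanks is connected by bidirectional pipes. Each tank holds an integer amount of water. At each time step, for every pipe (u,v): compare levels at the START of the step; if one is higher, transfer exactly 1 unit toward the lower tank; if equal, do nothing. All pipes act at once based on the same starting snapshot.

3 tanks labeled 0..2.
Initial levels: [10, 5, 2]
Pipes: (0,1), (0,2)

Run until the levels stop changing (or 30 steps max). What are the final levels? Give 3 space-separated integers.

Step 1: flows [0->1,0->2] -> levels [8 6 3]
Step 2: flows [0->1,0->2] -> levels [6 7 4]
Step 3: flows [1->0,0->2] -> levels [6 6 5]
Step 4: flows [0=1,0->2] -> levels [5 6 6]
Step 5: flows [1->0,2->0] -> levels [7 5 5]
Step 6: flows [0->1,0->2] -> levels [5 6 6]
  -> period-2 cycle: step 6 state = step 4 state; never stabilizes
  -> state at step 30: (30-4) mod 2 = 0, same as step 4 -> [5 6 6]

Answer: 5 6 6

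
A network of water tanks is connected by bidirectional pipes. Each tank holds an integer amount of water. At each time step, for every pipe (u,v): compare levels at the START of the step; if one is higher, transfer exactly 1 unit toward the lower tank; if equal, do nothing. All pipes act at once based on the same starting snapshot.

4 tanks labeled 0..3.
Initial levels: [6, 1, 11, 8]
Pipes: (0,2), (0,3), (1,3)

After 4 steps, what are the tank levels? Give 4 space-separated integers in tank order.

Step 1: flows [2->0,3->0,3->1] -> levels [8 2 10 6]
Step 2: flows [2->0,0->3,3->1] -> levels [8 3 9 6]
Step 3: flows [2->0,0->3,3->1] -> levels [8 4 8 6]
Step 4: flows [0=2,0->3,3->1] -> levels [7 5 8 6]

Answer: 7 5 8 6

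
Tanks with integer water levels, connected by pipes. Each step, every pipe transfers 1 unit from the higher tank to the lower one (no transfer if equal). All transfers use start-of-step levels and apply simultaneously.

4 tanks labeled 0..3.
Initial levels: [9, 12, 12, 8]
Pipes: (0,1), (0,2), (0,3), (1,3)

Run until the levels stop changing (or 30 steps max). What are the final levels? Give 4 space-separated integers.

Answer: 11 10 10 10

Derivation:
Step 1: flows [1->0,2->0,0->3,1->3] -> levels [10 10 11 10]
Step 2: flows [0=1,2->0,0=3,1=3] -> levels [11 10 10 10]
Step 3: flows [0->1,0->2,0->3,1=3] -> levels [8 11 11 11]
Step 4: flows [1->0,2->0,3->0,1=3] -> levels [11 10 10 10]
  -> period-2 cycle: step 4 state = step 2 state; never stabilizes
  -> state at step 30: (30-2) mod 2 = 0, same as step 2 -> [11 10 10 10]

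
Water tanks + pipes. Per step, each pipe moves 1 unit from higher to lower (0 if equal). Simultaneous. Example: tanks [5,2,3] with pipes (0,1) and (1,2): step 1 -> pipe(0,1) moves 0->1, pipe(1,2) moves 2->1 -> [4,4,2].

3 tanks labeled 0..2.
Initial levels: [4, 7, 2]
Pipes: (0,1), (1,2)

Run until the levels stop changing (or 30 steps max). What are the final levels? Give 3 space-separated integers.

Answer: 5 3 5

Derivation:
Step 1: flows [1->0,1->2] -> levels [5 5 3]
Step 2: flows [0=1,1->2] -> levels [5 4 4]
Step 3: flows [0->1,1=2] -> levels [4 5 4]
Step 4: flows [1->0,1->2] -> levels [5 3 5]
Step 5: flows [0->1,2->1] -> levels [4 5 4]
  -> period-2 cycle: step 5 state = step 3 state; never stabilizes
  -> state at step 30: (30-3) mod 2 = 1, same as step 4 -> [5 3 5]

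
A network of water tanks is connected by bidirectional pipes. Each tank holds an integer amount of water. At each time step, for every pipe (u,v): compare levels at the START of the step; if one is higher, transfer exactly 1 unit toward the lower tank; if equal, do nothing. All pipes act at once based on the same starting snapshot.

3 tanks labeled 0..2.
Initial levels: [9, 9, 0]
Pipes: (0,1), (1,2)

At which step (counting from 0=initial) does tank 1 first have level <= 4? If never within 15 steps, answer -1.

Step 1: flows [0=1,1->2] -> levels [9 8 1]
Step 2: flows [0->1,1->2] -> levels [8 8 2]
Step 3: flows [0=1,1->2] -> levels [8 7 3]
Step 4: flows [0->1,1->2] -> levels [7 7 4]
Step 5: flows [0=1,1->2] -> levels [7 6 5]
Step 6: flows [0->1,1->2] -> levels [6 6 6]
Step 7: flows [0=1,1=2] -> levels [6 6 6]
  -> stable; tank 1 stays at 6 > 4
Tank 1 never reaches <=4 within 15 steps

Answer: -1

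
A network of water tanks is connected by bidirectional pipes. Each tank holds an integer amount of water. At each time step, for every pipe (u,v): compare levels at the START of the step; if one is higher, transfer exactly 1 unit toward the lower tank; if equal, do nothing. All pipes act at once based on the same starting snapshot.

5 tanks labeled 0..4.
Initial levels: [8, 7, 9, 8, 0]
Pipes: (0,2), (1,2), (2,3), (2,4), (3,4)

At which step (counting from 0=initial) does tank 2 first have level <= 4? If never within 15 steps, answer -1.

Answer: 5

Derivation:
Step 1: flows [2->0,2->1,2->3,2->4,3->4] -> levels [9 8 5 8 2]
Step 2: flows [0->2,1->2,3->2,2->4,3->4] -> levels [8 7 7 6 4]
Step 3: flows [0->2,1=2,2->3,2->4,3->4] -> levels [7 7 6 6 6]
Step 4: flows [0->2,1->2,2=3,2=4,3=4] -> levels [6 6 8 6 6]
Step 5: flows [2->0,2->1,2->3,2->4,3=4] -> levels [7 7 4 7 7]
Tank 2 first reaches <=4 at step 5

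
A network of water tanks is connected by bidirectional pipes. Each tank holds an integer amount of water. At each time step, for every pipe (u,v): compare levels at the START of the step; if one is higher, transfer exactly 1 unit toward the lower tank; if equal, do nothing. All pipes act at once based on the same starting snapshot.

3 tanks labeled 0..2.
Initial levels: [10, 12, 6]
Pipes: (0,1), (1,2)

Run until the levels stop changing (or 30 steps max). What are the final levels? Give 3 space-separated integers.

Step 1: flows [1->0,1->2] -> levels [11 10 7]
Step 2: flows [0->1,1->2] -> levels [10 10 8]
Step 3: flows [0=1,1->2] -> levels [10 9 9]
Step 4: flows [0->1,1=2] -> levels [9 10 9]
Step 5: flows [1->0,1->2] -> levels [10 8 10]
Step 6: flows [0->1,2->1] -> levels [9 10 9]
  -> period-2 cycle: step 6 state = step 4 state; never stabilizes
  -> state at step 30: (30-4) mod 2 = 0, same as step 4 -> [9 10 9]

Answer: 9 10 9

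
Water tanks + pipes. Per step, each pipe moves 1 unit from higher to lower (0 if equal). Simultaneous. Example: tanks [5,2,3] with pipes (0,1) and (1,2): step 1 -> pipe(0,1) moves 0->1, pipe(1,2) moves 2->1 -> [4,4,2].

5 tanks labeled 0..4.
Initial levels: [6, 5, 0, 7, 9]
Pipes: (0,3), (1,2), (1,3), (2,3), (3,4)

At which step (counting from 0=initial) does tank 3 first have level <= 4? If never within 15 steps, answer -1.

Answer: 5

Derivation:
Step 1: flows [3->0,1->2,3->1,3->2,4->3] -> levels [7 5 2 5 8]
Step 2: flows [0->3,1->2,1=3,3->2,4->3] -> levels [6 4 4 6 7]
Step 3: flows [0=3,1=2,3->1,3->2,4->3] -> levels [6 5 5 5 6]
Step 4: flows [0->3,1=2,1=3,2=3,4->3] -> levels [5 5 5 7 5]
Step 5: flows [3->0,1=2,3->1,3->2,3->4] -> levels [6 6 6 3 6]
Tank 3 first reaches <=4 at step 5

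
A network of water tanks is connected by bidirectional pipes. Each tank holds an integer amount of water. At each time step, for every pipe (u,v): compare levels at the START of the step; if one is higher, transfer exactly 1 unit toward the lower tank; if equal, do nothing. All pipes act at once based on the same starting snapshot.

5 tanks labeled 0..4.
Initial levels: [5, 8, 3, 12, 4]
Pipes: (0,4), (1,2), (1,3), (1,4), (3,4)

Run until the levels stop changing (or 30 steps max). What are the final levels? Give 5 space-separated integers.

Step 1: flows [0->4,1->2,3->1,1->4,3->4] -> levels [4 7 4 10 7]
Step 2: flows [4->0,1->2,3->1,1=4,3->4] -> levels [5 7 5 8 7]
Step 3: flows [4->0,1->2,3->1,1=4,3->4] -> levels [6 7 6 6 7]
Step 4: flows [4->0,1->2,1->3,1=4,4->3] -> levels [7 5 7 8 5]
Step 5: flows [0->4,2->1,3->1,1=4,3->4] -> levels [6 7 6 6 7]
  -> period-2 cycle: step 5 state = step 3 state; never stabilizes
  -> state at step 30: (30-3) mod 2 = 1, same as step 4 -> [7 5 7 8 5]

Answer: 7 5 7 8 5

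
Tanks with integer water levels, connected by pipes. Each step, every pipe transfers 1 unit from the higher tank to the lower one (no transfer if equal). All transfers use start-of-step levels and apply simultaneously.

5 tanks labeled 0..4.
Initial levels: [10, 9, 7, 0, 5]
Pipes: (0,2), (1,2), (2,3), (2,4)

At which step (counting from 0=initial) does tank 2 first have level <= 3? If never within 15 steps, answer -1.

Answer: -1

Derivation:
Step 1: flows [0->2,1->2,2->3,2->4] -> levels [9 8 7 1 6]
Step 2: flows [0->2,1->2,2->3,2->4] -> levels [8 7 7 2 7]
Step 3: flows [0->2,1=2,2->3,2=4] -> levels [7 7 7 3 7]
Step 4: flows [0=2,1=2,2->3,2=4] -> levels [7 7 6 4 7]
Step 5: flows [0->2,1->2,2->3,4->2] -> levels [6 6 8 5 6]
Step 6: flows [2->0,2->1,2->3,2->4] -> levels [7 7 4 6 7]
Step 7: flows [0->2,1->2,3->2,4->2] -> levels [6 6 8 5 6]
  -> period-2 cycle (repeats step 5); tank 2 never drops to <=3
Tank 2 never reaches <=3 within 15 steps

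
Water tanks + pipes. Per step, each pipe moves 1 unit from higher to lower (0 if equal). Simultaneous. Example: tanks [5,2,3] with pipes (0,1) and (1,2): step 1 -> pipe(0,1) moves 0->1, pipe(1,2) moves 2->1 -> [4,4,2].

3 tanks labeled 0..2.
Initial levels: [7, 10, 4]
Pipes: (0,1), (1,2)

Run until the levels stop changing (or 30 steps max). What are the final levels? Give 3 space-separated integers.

Answer: 7 7 7

Derivation:
Step 1: flows [1->0,1->2] -> levels [8 8 5]
Step 2: flows [0=1,1->2] -> levels [8 7 6]
Step 3: flows [0->1,1->2] -> levels [7 7 7]
Step 4: flows [0=1,1=2] -> levels [7 7 7]
  -> stable (no change)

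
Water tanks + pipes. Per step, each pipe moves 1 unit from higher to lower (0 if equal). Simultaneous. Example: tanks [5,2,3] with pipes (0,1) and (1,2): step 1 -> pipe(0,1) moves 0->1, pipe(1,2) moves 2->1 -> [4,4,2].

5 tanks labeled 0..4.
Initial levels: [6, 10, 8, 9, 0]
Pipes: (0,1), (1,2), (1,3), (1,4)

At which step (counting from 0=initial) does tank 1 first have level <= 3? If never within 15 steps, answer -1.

Step 1: flows [1->0,1->2,1->3,1->4] -> levels [7 6 9 10 1]
Step 2: flows [0->1,2->1,3->1,1->4] -> levels [6 8 8 9 2]
Step 3: flows [1->0,1=2,3->1,1->4] -> levels [7 7 8 8 3]
Step 4: flows [0=1,2->1,3->1,1->4] -> levels [7 8 7 7 4]
Step 5: flows [1->0,1->2,1->3,1->4] -> levels [8 4 8 8 5]
Step 6: flows [0->1,2->1,3->1,4->1] -> levels [7 8 7 7 4]
  -> period-2 cycle (repeats step 4); tank 1 never drops to <=3
Tank 1 never reaches <=3 within 15 steps

Answer: -1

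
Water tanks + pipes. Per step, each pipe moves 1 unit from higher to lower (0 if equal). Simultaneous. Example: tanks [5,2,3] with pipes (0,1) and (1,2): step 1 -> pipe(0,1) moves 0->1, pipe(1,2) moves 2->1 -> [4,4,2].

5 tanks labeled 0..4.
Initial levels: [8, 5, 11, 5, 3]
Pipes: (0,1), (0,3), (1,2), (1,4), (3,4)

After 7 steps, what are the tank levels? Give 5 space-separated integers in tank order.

Step 1: flows [0->1,0->3,2->1,1->4,3->4] -> levels [6 6 10 5 5]
Step 2: flows [0=1,0->3,2->1,1->4,3=4] -> levels [5 6 9 6 6]
Step 3: flows [1->0,3->0,2->1,1=4,3=4] -> levels [7 6 8 5 6]
Step 4: flows [0->1,0->3,2->1,1=4,4->3] -> levels [5 8 7 7 5]
Step 5: flows [1->0,3->0,1->2,1->4,3->4] -> levels [7 5 8 5 7]
Step 6: flows [0->1,0->3,2->1,4->1,4->3] -> levels [5 8 7 7 5]
  -> period-2 cycle: step 6 state = step 4 state
  -> state at step 7: (7-4) mod 2 = 1, same as step 5 -> [7 5 8 5 7]

Answer: 7 5 8 5 7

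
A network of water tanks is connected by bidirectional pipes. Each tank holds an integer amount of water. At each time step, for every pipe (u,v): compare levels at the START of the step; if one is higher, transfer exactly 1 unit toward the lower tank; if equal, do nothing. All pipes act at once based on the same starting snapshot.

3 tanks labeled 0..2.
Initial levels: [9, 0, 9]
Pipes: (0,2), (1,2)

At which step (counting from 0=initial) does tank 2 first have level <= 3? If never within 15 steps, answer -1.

Step 1: flows [0=2,2->1] -> levels [9 1 8]
Step 2: flows [0->2,2->1] -> levels [8 2 8]
Step 3: flows [0=2,2->1] -> levels [8 3 7]
Step 4: flows [0->2,2->1] -> levels [7 4 7]
Step 5: flows [0=2,2->1] -> levels [7 5 6]
Step 6: flows [0->2,2->1] -> levels [6 6 6]
Step 7: flows [0=2,1=2] -> levels [6 6 6]
  -> stable; tank 2 stays at 6 > 3
Tank 2 never reaches <=3 within 15 steps

Answer: -1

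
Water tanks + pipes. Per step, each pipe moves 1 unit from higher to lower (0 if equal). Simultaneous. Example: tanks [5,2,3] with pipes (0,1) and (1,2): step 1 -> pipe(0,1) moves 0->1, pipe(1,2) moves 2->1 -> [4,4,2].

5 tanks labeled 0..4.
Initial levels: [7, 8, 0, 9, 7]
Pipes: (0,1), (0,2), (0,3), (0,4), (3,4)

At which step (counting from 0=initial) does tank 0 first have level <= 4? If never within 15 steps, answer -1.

Step 1: flows [1->0,0->2,3->0,0=4,3->4] -> levels [8 7 1 7 8]
Step 2: flows [0->1,0->2,0->3,0=4,4->3] -> levels [5 8 2 9 7]
Step 3: flows [1->0,0->2,3->0,4->0,3->4] -> levels [7 7 3 7 7]
Step 4: flows [0=1,0->2,0=3,0=4,3=4] -> levels [6 7 4 7 7]
Step 5: flows [1->0,0->2,3->0,4->0,3=4] -> levels [8 6 5 6 6]
Step 6: flows [0->1,0->2,0->3,0->4,3=4] -> levels [4 7 6 7 7]
Tank 0 first reaches <=4 at step 6

Answer: 6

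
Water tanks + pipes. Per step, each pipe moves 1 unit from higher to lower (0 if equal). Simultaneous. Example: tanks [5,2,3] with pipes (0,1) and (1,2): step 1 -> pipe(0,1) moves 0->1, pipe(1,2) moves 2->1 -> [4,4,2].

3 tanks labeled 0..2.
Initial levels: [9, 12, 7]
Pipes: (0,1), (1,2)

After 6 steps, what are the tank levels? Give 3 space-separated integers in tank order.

Step 1: flows [1->0,1->2] -> levels [10 10 8]
Step 2: flows [0=1,1->2] -> levels [10 9 9]
Step 3: flows [0->1,1=2] -> levels [9 10 9]
Step 4: flows [1->0,1->2] -> levels [10 8 10]
Step 5: flows [0->1,2->1] -> levels [9 10 9]
  -> period-2 cycle: step 5 state = step 3 state
  -> state at step 6: (6-3) mod 2 = 1, same as step 4 -> [10 8 10]

Answer: 10 8 10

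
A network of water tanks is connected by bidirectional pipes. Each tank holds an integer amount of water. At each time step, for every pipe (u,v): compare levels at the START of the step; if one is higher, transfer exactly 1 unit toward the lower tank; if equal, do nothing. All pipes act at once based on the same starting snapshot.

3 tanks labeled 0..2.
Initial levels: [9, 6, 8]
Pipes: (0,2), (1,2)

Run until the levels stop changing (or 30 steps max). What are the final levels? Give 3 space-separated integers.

Step 1: flows [0->2,2->1] -> levels [8 7 8]
Step 2: flows [0=2,2->1] -> levels [8 8 7]
Step 3: flows [0->2,1->2] -> levels [7 7 9]
Step 4: flows [2->0,2->1] -> levels [8 8 7]
  -> period-2 cycle: step 4 state = step 2 state; never stabilizes
  -> state at step 30: (30-2) mod 2 = 0, same as step 2 -> [8 8 7]

Answer: 8 8 7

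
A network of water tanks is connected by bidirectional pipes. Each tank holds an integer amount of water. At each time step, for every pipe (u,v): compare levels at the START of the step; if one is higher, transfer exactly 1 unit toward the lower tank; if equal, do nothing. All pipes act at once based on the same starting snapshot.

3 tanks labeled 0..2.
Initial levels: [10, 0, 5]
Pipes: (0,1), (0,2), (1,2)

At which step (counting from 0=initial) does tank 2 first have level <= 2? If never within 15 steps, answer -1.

Answer: -1

Derivation:
Step 1: flows [0->1,0->2,2->1] -> levels [8 2 5]
Step 2: flows [0->1,0->2,2->1] -> levels [6 4 5]
Step 3: flows [0->1,0->2,2->1] -> levels [4 6 5]
Step 4: flows [1->0,2->0,1->2] -> levels [6 4 5]
  -> period-2 cycle (repeats step 2); tank 2 never drops to <=2
Tank 2 never reaches <=2 within 15 steps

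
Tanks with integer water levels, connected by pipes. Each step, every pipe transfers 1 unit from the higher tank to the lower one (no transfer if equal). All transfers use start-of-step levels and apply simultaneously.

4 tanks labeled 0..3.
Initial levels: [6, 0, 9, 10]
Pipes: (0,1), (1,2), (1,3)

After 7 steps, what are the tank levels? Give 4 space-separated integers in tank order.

Answer: 5 8 6 6

Derivation:
Step 1: flows [0->1,2->1,3->1] -> levels [5 3 8 9]
Step 2: flows [0->1,2->1,3->1] -> levels [4 6 7 8]
Step 3: flows [1->0,2->1,3->1] -> levels [5 7 6 7]
Step 4: flows [1->0,1->2,1=3] -> levels [6 5 7 7]
Step 5: flows [0->1,2->1,3->1] -> levels [5 8 6 6]
Step 6: flows [1->0,1->2,1->3] -> levels [6 5 7 7]
  -> period-2 cycle: step 6 state = step 4 state
  -> state at step 7: (7-4) mod 2 = 1, same as step 5 -> [5 8 6 6]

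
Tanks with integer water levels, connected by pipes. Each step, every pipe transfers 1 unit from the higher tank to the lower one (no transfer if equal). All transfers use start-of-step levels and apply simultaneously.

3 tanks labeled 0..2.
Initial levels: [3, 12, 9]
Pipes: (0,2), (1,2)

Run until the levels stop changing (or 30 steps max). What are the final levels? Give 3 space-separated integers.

Answer: 8 8 8

Derivation:
Step 1: flows [2->0,1->2] -> levels [4 11 9]
Step 2: flows [2->0,1->2] -> levels [5 10 9]
Step 3: flows [2->0,1->2] -> levels [6 9 9]
Step 4: flows [2->0,1=2] -> levels [7 9 8]
Step 5: flows [2->0,1->2] -> levels [8 8 8]
Step 6: flows [0=2,1=2] -> levels [8 8 8]
  -> stable (no change)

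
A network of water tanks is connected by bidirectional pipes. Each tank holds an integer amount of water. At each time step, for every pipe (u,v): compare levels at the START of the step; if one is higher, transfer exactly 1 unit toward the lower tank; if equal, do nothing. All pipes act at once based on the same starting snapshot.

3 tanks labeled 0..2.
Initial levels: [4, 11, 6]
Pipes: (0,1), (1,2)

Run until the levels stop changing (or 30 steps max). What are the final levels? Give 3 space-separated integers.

Step 1: flows [1->0,1->2] -> levels [5 9 7]
Step 2: flows [1->0,1->2] -> levels [6 7 8]
Step 3: flows [1->0,2->1] -> levels [7 7 7]
Step 4: flows [0=1,1=2] -> levels [7 7 7]
  -> stable (no change)

Answer: 7 7 7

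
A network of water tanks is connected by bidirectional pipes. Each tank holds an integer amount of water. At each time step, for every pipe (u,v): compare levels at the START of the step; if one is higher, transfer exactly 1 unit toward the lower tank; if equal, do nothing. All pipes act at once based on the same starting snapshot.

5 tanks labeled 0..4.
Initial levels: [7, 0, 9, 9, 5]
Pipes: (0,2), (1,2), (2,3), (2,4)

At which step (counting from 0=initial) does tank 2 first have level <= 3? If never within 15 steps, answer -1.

Step 1: flows [2->0,2->1,2=3,2->4] -> levels [8 1 6 9 6]
Step 2: flows [0->2,2->1,3->2,2=4] -> levels [7 2 7 8 6]
Step 3: flows [0=2,2->1,3->2,2->4] -> levels [7 3 6 7 7]
Step 4: flows [0->2,2->1,3->2,4->2] -> levels [6 4 8 6 6]
Step 5: flows [2->0,2->1,2->3,2->4] -> levels [7 5 4 7 7]
Step 6: flows [0->2,1->2,3->2,4->2] -> levels [6 4 8 6 6]
  -> period-2 cycle (repeats step 4); tank 2 never drops to <=3
Tank 2 never reaches <=3 within 15 steps

Answer: -1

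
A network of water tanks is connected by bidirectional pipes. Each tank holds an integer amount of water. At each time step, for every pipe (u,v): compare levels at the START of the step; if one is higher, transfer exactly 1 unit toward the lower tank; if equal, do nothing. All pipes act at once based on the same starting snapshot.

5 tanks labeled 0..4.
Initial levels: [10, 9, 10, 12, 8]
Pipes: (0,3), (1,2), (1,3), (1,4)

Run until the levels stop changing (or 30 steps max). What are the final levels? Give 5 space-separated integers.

Step 1: flows [3->0,2->1,3->1,1->4] -> levels [11 10 9 10 9]
Step 2: flows [0->3,1->2,1=3,1->4] -> levels [10 8 10 11 10]
Step 3: flows [3->0,2->1,3->1,4->1] -> levels [11 11 9 9 9]
Step 4: flows [0->3,1->2,1->3,1->4] -> levels [10 8 10 11 10]
  -> period-2 cycle: step 4 state = step 2 state; never stabilizes
  -> state at step 30: (30-2) mod 2 = 0, same as step 2 -> [10 8 10 11 10]

Answer: 10 8 10 11 10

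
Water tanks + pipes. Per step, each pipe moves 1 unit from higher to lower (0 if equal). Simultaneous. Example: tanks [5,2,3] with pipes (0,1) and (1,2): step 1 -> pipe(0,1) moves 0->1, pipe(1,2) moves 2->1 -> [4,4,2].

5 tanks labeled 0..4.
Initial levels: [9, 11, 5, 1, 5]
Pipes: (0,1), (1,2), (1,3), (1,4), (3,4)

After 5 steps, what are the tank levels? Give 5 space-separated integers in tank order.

Answer: 6 9 6 5 5

Derivation:
Step 1: flows [1->0,1->2,1->3,1->4,4->3] -> levels [10 7 6 3 5]
Step 2: flows [0->1,1->2,1->3,1->4,4->3] -> levels [9 5 7 5 5]
Step 3: flows [0->1,2->1,1=3,1=4,3=4] -> levels [8 7 6 5 5]
Step 4: flows [0->1,1->2,1->3,1->4,3=4] -> levels [7 5 7 6 6]
Step 5: flows [0->1,2->1,3->1,4->1,3=4] -> levels [6 9 6 5 5]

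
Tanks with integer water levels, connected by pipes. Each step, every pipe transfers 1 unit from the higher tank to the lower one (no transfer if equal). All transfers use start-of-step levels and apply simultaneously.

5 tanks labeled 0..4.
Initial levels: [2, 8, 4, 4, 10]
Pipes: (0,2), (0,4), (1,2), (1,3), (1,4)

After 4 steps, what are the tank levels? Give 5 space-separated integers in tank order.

Step 1: flows [2->0,4->0,1->2,1->3,4->1] -> levels [4 7 4 5 8]
Step 2: flows [0=2,4->0,1->2,1->3,4->1] -> levels [5 6 5 6 6]
Step 3: flows [0=2,4->0,1->2,1=3,1=4] -> levels [6 5 6 6 5]
Step 4: flows [0=2,0->4,2->1,3->1,1=4] -> levels [5 7 5 5 6]

Answer: 5 7 5 5 6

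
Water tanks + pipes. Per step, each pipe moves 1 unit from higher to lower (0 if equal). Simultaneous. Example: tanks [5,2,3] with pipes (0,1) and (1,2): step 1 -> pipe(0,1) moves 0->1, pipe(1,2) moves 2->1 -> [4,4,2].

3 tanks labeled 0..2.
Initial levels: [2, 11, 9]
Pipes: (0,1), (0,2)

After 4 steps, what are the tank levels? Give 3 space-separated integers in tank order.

Answer: 7 8 7

Derivation:
Step 1: flows [1->0,2->0] -> levels [4 10 8]
Step 2: flows [1->0,2->0] -> levels [6 9 7]
Step 3: flows [1->0,2->0] -> levels [8 8 6]
Step 4: flows [0=1,0->2] -> levels [7 8 7]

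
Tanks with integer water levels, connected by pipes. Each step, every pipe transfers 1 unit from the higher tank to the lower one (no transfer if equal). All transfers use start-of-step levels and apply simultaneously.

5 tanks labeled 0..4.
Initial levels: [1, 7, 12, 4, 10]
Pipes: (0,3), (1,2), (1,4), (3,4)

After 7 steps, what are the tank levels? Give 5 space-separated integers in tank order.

Answer: 6 8 8 6 6

Derivation:
Step 1: flows [3->0,2->1,4->1,4->3] -> levels [2 9 11 4 8]
Step 2: flows [3->0,2->1,1->4,4->3] -> levels [3 9 10 4 8]
Step 3: flows [3->0,2->1,1->4,4->3] -> levels [4 9 9 4 8]
Step 4: flows [0=3,1=2,1->4,4->3] -> levels [4 8 9 5 8]
Step 5: flows [3->0,2->1,1=4,4->3] -> levels [5 9 8 5 7]
Step 6: flows [0=3,1->2,1->4,4->3] -> levels [5 7 9 6 7]
Step 7: flows [3->0,2->1,1=4,4->3] -> levels [6 8 8 6 6]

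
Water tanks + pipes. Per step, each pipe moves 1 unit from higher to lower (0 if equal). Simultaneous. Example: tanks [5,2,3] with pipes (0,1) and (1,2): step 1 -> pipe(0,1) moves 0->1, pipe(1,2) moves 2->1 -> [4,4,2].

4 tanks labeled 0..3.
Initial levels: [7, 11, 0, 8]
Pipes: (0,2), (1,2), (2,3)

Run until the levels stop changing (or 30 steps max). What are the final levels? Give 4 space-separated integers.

Step 1: flows [0->2,1->2,3->2] -> levels [6 10 3 7]
Step 2: flows [0->2,1->2,3->2] -> levels [5 9 6 6]
Step 3: flows [2->0,1->2,2=3] -> levels [6 8 6 6]
Step 4: flows [0=2,1->2,2=3] -> levels [6 7 7 6]
Step 5: flows [2->0,1=2,2->3] -> levels [7 7 5 7]
Step 6: flows [0->2,1->2,3->2] -> levels [6 6 8 6]
Step 7: flows [2->0,2->1,2->3] -> levels [7 7 5 7]
  -> period-2 cycle: step 7 state = step 5 state; never stabilizes
  -> state at step 30: (30-5) mod 2 = 1, same as step 6 -> [6 6 8 6]

Answer: 6 6 8 6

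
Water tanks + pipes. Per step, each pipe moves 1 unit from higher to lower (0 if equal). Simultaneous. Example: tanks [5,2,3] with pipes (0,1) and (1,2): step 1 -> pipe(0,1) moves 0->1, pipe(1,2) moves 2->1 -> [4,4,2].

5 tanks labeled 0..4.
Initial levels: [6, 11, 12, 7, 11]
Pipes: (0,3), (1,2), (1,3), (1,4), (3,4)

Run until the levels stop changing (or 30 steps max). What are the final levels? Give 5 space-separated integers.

Step 1: flows [3->0,2->1,1->3,1=4,4->3] -> levels [7 11 11 8 10]
Step 2: flows [3->0,1=2,1->3,1->4,4->3] -> levels [8 9 11 9 10]
Step 3: flows [3->0,2->1,1=3,4->1,4->3] -> levels [9 11 10 9 8]
Step 4: flows [0=3,1->2,1->3,1->4,3->4] -> levels [9 8 11 9 10]
Step 5: flows [0=3,2->1,3->1,4->1,4->3] -> levels [9 11 10 9 8]
  -> period-2 cycle: step 5 state = step 3 state; never stabilizes
  -> state at step 30: (30-3) mod 2 = 1, same as step 4 -> [9 8 11 9 10]

Answer: 9 8 11 9 10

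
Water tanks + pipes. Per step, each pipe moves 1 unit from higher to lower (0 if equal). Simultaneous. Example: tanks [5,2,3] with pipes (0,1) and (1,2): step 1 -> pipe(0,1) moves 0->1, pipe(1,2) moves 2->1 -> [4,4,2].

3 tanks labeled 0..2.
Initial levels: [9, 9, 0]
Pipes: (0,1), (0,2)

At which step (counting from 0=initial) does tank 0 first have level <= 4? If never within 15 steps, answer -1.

Step 1: flows [0=1,0->2] -> levels [8 9 1]
Step 2: flows [1->0,0->2] -> levels [8 8 2]
Step 3: flows [0=1,0->2] -> levels [7 8 3]
Step 4: flows [1->0,0->2] -> levels [7 7 4]
Step 5: flows [0=1,0->2] -> levels [6 7 5]
Step 6: flows [1->0,0->2] -> levels [6 6 6]
Step 7: flows [0=1,0=2] -> levels [6 6 6]
  -> stable; tank 0 stays at 6 > 4
Tank 0 never reaches <=4 within 15 steps

Answer: -1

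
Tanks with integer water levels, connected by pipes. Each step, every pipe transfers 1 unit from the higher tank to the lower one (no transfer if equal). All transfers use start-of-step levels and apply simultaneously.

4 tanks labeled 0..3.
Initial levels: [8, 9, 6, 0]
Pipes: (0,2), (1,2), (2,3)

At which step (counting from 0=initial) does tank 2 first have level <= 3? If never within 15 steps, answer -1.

Step 1: flows [0->2,1->2,2->3] -> levels [7 8 7 1]
Step 2: flows [0=2,1->2,2->3] -> levels [7 7 7 2]
Step 3: flows [0=2,1=2,2->3] -> levels [7 7 6 3]
Step 4: flows [0->2,1->2,2->3] -> levels [6 6 7 4]
Step 5: flows [2->0,2->1,2->3] -> levels [7 7 4 5]
Step 6: flows [0->2,1->2,3->2] -> levels [6 6 7 4]
  -> period-2 cycle (repeats step 4); tank 2 never drops to <=3
Tank 2 never reaches <=3 within 15 steps

Answer: -1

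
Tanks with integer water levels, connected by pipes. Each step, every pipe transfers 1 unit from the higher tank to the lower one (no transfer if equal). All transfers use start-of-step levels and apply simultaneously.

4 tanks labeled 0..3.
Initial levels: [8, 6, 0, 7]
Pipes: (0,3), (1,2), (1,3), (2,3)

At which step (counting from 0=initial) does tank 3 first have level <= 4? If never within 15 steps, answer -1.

Step 1: flows [0->3,1->2,3->1,3->2] -> levels [7 6 2 6]
Step 2: flows [0->3,1->2,1=3,3->2] -> levels [6 5 4 6]
Step 3: flows [0=3,1->2,3->1,3->2] -> levels [6 5 6 4]
Tank 3 first reaches <=4 at step 3

Answer: 3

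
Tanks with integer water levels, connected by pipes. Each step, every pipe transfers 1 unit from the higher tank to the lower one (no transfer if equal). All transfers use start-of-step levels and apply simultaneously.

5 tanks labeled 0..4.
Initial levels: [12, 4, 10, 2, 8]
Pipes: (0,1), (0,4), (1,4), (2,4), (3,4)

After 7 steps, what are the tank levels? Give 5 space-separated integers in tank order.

Step 1: flows [0->1,0->4,4->1,2->4,4->3] -> levels [10 6 9 3 8]
Step 2: flows [0->1,0->4,4->1,2->4,4->3] -> levels [8 8 8 4 8]
Step 3: flows [0=1,0=4,1=4,2=4,4->3] -> levels [8 8 8 5 7]
Step 4: flows [0=1,0->4,1->4,2->4,4->3] -> levels [7 7 7 6 9]
Step 5: flows [0=1,4->0,4->1,4->2,4->3] -> levels [8 8 8 7 5]
Step 6: flows [0=1,0->4,1->4,2->4,3->4] -> levels [7 7 7 6 9]
  -> period-2 cycle: step 6 state = step 4 state
  -> state at step 7: (7-4) mod 2 = 1, same as step 5 -> [8 8 8 7 5]

Answer: 8 8 8 7 5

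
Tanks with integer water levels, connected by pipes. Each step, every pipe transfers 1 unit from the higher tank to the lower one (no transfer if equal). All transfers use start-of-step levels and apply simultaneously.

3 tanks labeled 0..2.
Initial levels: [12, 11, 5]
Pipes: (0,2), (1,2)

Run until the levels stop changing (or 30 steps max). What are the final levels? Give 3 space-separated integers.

Step 1: flows [0->2,1->2] -> levels [11 10 7]
Step 2: flows [0->2,1->2] -> levels [10 9 9]
Step 3: flows [0->2,1=2] -> levels [9 9 10]
Step 4: flows [2->0,2->1] -> levels [10 10 8]
Step 5: flows [0->2,1->2] -> levels [9 9 10]
  -> period-2 cycle: step 5 state = step 3 state; never stabilizes
  -> state at step 30: (30-3) mod 2 = 1, same as step 4 -> [10 10 8]

Answer: 10 10 8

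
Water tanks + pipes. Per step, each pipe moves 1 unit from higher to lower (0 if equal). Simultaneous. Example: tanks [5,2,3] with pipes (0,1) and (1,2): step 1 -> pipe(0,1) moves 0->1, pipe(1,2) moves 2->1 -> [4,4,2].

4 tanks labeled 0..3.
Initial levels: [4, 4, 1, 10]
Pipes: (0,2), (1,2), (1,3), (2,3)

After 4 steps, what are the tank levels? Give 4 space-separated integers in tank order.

Step 1: flows [0->2,1->2,3->1,3->2] -> levels [3 4 4 8]
Step 2: flows [2->0,1=2,3->1,3->2] -> levels [4 5 4 6]
Step 3: flows [0=2,1->2,3->1,3->2] -> levels [4 5 6 4]
Step 4: flows [2->0,2->1,1->3,2->3] -> levels [5 5 3 6]

Answer: 5 5 3 6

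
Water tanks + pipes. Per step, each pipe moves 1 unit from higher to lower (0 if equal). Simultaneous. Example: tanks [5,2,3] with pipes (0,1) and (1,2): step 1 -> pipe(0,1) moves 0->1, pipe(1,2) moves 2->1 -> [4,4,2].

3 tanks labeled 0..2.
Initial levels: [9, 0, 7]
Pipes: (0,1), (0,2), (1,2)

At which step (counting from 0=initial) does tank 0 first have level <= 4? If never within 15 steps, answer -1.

Answer: -1

Derivation:
Step 1: flows [0->1,0->2,2->1] -> levels [7 2 7]
Step 2: flows [0->1,0=2,2->1] -> levels [6 4 6]
Step 3: flows [0->1,0=2,2->1] -> levels [5 6 5]
Step 4: flows [1->0,0=2,1->2] -> levels [6 4 6]
  -> period-2 cycle (repeats step 2); tank 0 never drops to <=4
Tank 0 never reaches <=4 within 15 steps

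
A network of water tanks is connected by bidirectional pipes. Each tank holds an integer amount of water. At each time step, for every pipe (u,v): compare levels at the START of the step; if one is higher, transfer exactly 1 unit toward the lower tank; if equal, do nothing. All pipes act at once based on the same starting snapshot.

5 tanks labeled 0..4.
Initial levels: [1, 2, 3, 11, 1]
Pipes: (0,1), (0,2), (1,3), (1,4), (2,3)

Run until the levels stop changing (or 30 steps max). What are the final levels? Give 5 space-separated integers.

Step 1: flows [1->0,2->0,3->1,1->4,3->2] -> levels [3 1 3 9 2]
Step 2: flows [0->1,0=2,3->1,4->1,3->2] -> levels [2 4 4 7 1]
Step 3: flows [1->0,2->0,3->1,1->4,3->2] -> levels [4 3 4 5 2]
Step 4: flows [0->1,0=2,3->1,1->4,3->2] -> levels [3 4 5 3 3]
Step 5: flows [1->0,2->0,1->3,1->4,2->3] -> levels [5 1 3 5 4]
Step 6: flows [0->1,0->2,3->1,4->1,3->2] -> levels [3 4 5 3 3]
  -> period-2 cycle: step 6 state = step 4 state; never stabilizes
  -> state at step 30: (30-4) mod 2 = 0, same as step 4 -> [3 4 5 3 3]

Answer: 3 4 5 3 3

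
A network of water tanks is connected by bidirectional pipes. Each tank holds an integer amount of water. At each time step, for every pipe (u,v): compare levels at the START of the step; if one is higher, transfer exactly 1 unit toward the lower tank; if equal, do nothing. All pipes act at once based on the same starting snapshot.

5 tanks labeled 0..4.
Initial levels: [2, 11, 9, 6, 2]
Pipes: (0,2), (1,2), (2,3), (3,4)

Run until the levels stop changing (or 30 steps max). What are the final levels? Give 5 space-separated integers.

Answer: 6 6 7 5 6

Derivation:
Step 1: flows [2->0,1->2,2->3,3->4] -> levels [3 10 8 6 3]
Step 2: flows [2->0,1->2,2->3,3->4] -> levels [4 9 7 6 4]
Step 3: flows [2->0,1->2,2->3,3->4] -> levels [5 8 6 6 5]
Step 4: flows [2->0,1->2,2=3,3->4] -> levels [6 7 6 5 6]
Step 5: flows [0=2,1->2,2->3,4->3] -> levels [6 6 6 7 5]
Step 6: flows [0=2,1=2,3->2,3->4] -> levels [6 6 7 5 6]
Step 7: flows [2->0,2->1,2->3,4->3] -> levels [7 7 4 7 5]
Step 8: flows [0->2,1->2,3->2,3->4] -> levels [6 6 7 5 6]
  -> period-2 cycle: step 8 state = step 6 state; never stabilizes
  -> state at step 30: (30-6) mod 2 = 0, same as step 6 -> [6 6 7 5 6]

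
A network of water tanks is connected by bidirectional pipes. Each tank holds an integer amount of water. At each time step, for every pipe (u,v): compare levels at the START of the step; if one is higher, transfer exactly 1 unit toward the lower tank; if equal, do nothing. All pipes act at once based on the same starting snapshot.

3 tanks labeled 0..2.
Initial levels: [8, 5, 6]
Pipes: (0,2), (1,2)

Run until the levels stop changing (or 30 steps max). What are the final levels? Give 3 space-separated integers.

Step 1: flows [0->2,2->1] -> levels [7 6 6]
Step 2: flows [0->2,1=2] -> levels [6 6 7]
Step 3: flows [2->0,2->1] -> levels [7 7 5]
Step 4: flows [0->2,1->2] -> levels [6 6 7]
  -> period-2 cycle: step 4 state = step 2 state; never stabilizes
  -> state at step 30: (30-2) mod 2 = 0, same as step 2 -> [6 6 7]

Answer: 6 6 7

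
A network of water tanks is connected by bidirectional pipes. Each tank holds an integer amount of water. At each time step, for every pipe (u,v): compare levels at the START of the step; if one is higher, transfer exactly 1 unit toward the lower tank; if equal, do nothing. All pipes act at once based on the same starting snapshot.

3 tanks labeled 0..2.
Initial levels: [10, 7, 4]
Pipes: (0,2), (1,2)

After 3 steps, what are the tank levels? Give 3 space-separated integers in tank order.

Step 1: flows [0->2,1->2] -> levels [9 6 6]
Step 2: flows [0->2,1=2] -> levels [8 6 7]
Step 3: flows [0->2,2->1] -> levels [7 7 7]

Answer: 7 7 7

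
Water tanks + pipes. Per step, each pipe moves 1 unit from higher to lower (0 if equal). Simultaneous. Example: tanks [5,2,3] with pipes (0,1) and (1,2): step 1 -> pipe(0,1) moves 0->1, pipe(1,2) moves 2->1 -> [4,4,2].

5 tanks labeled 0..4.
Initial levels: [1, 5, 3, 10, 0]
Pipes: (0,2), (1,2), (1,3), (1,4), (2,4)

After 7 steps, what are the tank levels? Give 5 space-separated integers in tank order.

Step 1: flows [2->0,1->2,3->1,1->4,2->4] -> levels [2 4 2 9 2]
Step 2: flows [0=2,1->2,3->1,1->4,2=4] -> levels [2 3 3 8 3]
Step 3: flows [2->0,1=2,3->1,1=4,2=4] -> levels [3 4 2 7 3]
Step 4: flows [0->2,1->2,3->1,1->4,4->2] -> levels [2 3 5 6 3]
Step 5: flows [2->0,2->1,3->1,1=4,2->4] -> levels [3 5 2 5 4]
Step 6: flows [0->2,1->2,1=3,1->4,4->2] -> levels [2 3 5 5 4]
Step 7: flows [2->0,2->1,3->1,4->1,2->4] -> levels [3 6 2 4 4]

Answer: 3 6 2 4 4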